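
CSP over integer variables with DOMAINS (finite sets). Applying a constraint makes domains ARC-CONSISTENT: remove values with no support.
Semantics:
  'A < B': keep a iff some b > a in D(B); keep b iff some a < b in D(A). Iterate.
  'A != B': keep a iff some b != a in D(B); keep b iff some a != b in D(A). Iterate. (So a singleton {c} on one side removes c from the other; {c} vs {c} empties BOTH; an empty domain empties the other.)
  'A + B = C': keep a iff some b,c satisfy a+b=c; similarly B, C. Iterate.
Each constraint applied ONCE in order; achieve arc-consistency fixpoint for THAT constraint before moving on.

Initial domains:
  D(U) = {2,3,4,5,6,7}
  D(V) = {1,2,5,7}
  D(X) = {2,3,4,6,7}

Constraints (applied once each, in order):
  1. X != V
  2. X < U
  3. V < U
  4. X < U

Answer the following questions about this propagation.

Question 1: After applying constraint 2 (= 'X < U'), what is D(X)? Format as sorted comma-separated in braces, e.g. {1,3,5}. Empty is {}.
Answer: {2,3,4,6}

Derivation:
Constraint 1 (X != V) on D(X)={2,3,4,6,7} D(V)={1,2,5,7}: no change
Constraint 2 (X < U) on D(X)={2,3,4,6,7} D(U)={2,3,4,5,6,7}: X {2,3,4,6,7}->{2,3,4,6}; U {2,3,4,5,6,7}->{3,4,5,6,7}
So after constraint 2: D(X) = {2,3,4,6}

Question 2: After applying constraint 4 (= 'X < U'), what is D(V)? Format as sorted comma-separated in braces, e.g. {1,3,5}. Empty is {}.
Answer: {1,2,5}

Derivation:
Constraint 1 (X != V) on D(X)={2,3,4,6,7} D(V)={1,2,5,7}: no change
Constraint 2 (X < U) on D(X)={2,3,4,6,7} D(U)={2,3,4,5,6,7}: X {2,3,4,6,7}->{2,3,4,6}; U {2,3,4,5,6,7}->{3,4,5,6,7}
Constraint 3 (V < U) on D(V)={1,2,5,7} D(U)={3,4,5,6,7}: V {1,2,5,7}->{1,2,5}
Constraint 4 (X < U) on D(X)={2,3,4,6} D(U)={3,4,5,6,7}: no change
So after constraint 4: D(V) = {1,2,5}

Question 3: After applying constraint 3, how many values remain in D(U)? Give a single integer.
Constraint 1 (X != V) on D(X)={2,3,4,6,7} D(V)={1,2,5,7}: no change
Constraint 2 (X < U) on D(X)={2,3,4,6,7} D(U)={2,3,4,5,6,7}: X {2,3,4,6,7}->{2,3,4,6}; U {2,3,4,5,6,7}->{3,4,5,6,7}
Constraint 3 (V < U) on D(V)={1,2,5,7} D(U)={3,4,5,6,7}: V {1,2,5,7}->{1,2,5}
So after constraint 3: D(U)={3,4,5,6,7}, size = 5

Answer: 5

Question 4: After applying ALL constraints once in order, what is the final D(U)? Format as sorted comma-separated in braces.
Constraint 1 (X != V) on D(X)={2,3,4,6,7} D(V)={1,2,5,7}: no change
Constraint 2 (X < U) on D(X)={2,3,4,6,7} D(U)={2,3,4,5,6,7}: X {2,3,4,6,7}->{2,3,4,6}; U {2,3,4,5,6,7}->{3,4,5,6,7}
Constraint 3 (V < U) on D(V)={1,2,5,7} D(U)={3,4,5,6,7}: V {1,2,5,7}->{1,2,5}
Constraint 4 (X < U) on D(X)={2,3,4,6} D(U)={3,4,5,6,7}: no change
So after all 4 constraints: D(U) = {3,4,5,6,7}

Answer: {3,4,5,6,7}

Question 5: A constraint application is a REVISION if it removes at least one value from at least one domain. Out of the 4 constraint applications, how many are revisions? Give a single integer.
Constraint 1 (X != V) on D(X)={2,3,4,6,7} D(V)={1,2,5,7}: no change => not a revision
Constraint 2 (X < U) on D(X)={2,3,4,6,7} D(U)={2,3,4,5,6,7}: X {2,3,4,6,7}->{2,3,4,6}; U {2,3,4,5,6,7}->{3,4,5,6,7} => REVISION
Constraint 3 (V < U) on D(V)={1,2,5,7} D(U)={3,4,5,6,7}: V {1,2,5,7}->{1,2,5} => REVISION
Constraint 4 (X < U) on D(X)={2,3,4,6} D(U)={3,4,5,6,7}: no change => not a revision
Total revisions = 2

Answer: 2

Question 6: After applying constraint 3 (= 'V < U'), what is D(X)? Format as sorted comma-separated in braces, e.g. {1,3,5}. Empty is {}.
Constraint 1 (X != V) on D(X)={2,3,4,6,7} D(V)={1,2,5,7}: no change
Constraint 2 (X < U) on D(X)={2,3,4,6,7} D(U)={2,3,4,5,6,7}: X {2,3,4,6,7}->{2,3,4,6}; U {2,3,4,5,6,7}->{3,4,5,6,7}
Constraint 3 (V < U) on D(V)={1,2,5,7} D(U)={3,4,5,6,7}: V {1,2,5,7}->{1,2,5}
So after constraint 3: D(X) = {2,3,4,6}

Answer: {2,3,4,6}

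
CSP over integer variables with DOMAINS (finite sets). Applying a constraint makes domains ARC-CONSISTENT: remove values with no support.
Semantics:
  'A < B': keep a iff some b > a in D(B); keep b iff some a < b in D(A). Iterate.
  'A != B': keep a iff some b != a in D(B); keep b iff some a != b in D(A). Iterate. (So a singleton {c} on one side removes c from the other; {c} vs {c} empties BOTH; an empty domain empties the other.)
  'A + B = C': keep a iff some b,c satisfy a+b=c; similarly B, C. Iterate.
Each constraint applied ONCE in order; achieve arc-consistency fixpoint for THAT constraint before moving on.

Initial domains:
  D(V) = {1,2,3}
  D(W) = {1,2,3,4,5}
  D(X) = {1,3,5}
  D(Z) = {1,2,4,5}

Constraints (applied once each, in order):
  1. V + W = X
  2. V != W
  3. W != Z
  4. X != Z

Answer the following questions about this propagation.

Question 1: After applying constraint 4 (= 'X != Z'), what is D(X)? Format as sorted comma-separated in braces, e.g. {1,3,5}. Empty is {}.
Constraint 1 (V + W = X) on D(V)={1,2,3} D(W)={1,2,3,4,5} D(X)={1,3,5}: W {1,2,3,4,5}->{1,2,3,4}; X {1,3,5}->{3,5}
Constraint 2 (V != W) on D(V)={1,2,3} D(W)={1,2,3,4}: no change
Constraint 3 (W != Z) on D(W)={1,2,3,4} D(Z)={1,2,4,5}: no change
Constraint 4 (X != Z) on D(X)={3,5} D(Z)={1,2,4,5}: no change
So after constraint 4: D(X) = {3,5}

Answer: {3,5}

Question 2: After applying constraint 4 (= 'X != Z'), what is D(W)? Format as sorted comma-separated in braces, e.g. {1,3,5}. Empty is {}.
Answer: {1,2,3,4}

Derivation:
Constraint 1 (V + W = X) on D(V)={1,2,3} D(W)={1,2,3,4,5} D(X)={1,3,5}: W {1,2,3,4,5}->{1,2,3,4}; X {1,3,5}->{3,5}
Constraint 2 (V != W) on D(V)={1,2,3} D(W)={1,2,3,4}: no change
Constraint 3 (W != Z) on D(W)={1,2,3,4} D(Z)={1,2,4,5}: no change
Constraint 4 (X != Z) on D(X)={3,5} D(Z)={1,2,4,5}: no change
So after constraint 4: D(W) = {1,2,3,4}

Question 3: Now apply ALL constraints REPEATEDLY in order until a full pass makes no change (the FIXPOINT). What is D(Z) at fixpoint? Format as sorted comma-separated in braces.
Answer: {1,2,4,5}

Derivation:
pass 0 (initial): D(Z)={1,2,4,5}
pass 1: W {1,2,3,4,5}->{1,2,3,4}; X {1,3,5}->{3,5}
pass 2: no change
Fixpoint after 2 passes: D(Z) = {1,2,4,5}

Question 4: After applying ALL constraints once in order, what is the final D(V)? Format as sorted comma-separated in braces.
Constraint 1 (V + W = X) on D(V)={1,2,3} D(W)={1,2,3,4,5} D(X)={1,3,5}: W {1,2,3,4,5}->{1,2,3,4}; X {1,3,5}->{3,5}
Constraint 2 (V != W) on D(V)={1,2,3} D(W)={1,2,3,4}: no change
Constraint 3 (W != Z) on D(W)={1,2,3,4} D(Z)={1,2,4,5}: no change
Constraint 4 (X != Z) on D(X)={3,5} D(Z)={1,2,4,5}: no change
So after all 4 constraints: D(V) = {1,2,3}

Answer: {1,2,3}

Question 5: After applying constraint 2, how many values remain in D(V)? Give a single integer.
Answer: 3

Derivation:
Constraint 1 (V + W = X) on D(V)={1,2,3} D(W)={1,2,3,4,5} D(X)={1,3,5}: W {1,2,3,4,5}->{1,2,3,4}; X {1,3,5}->{3,5}
Constraint 2 (V != W) on D(V)={1,2,3} D(W)={1,2,3,4}: no change
So after constraint 2: D(V)={1,2,3}, size = 3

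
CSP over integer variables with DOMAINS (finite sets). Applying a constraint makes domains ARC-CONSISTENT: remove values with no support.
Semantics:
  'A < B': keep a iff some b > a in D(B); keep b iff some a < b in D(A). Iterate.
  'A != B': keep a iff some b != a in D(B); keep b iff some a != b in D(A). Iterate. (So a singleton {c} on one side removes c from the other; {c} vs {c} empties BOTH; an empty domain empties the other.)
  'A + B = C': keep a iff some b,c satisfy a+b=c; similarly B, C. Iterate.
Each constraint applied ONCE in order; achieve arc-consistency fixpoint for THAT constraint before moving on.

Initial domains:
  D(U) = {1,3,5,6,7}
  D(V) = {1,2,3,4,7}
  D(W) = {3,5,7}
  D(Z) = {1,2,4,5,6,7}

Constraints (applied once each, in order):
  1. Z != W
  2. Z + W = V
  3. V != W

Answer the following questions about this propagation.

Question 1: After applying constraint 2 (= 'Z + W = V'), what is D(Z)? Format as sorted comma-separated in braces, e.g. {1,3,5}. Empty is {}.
Constraint 1 (Z != W) on D(Z)={1,2,4,5,6,7} D(W)={3,5,7}: no change
Constraint 2 (Z + W = V) on D(Z)={1,2,4,5,6,7} D(W)={3,5,7} D(V)={1,2,3,4,7}: Z {1,2,4,5,6,7}->{1,2,4}; W {3,5,7}->{3,5}; V {1,2,3,4,7}->{4,7}
So after constraint 2: D(Z) = {1,2,4}

Answer: {1,2,4}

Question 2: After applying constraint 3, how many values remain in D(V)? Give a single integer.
Constraint 1 (Z != W) on D(Z)={1,2,4,5,6,7} D(W)={3,5,7}: no change
Constraint 2 (Z + W = V) on D(Z)={1,2,4,5,6,7} D(W)={3,5,7} D(V)={1,2,3,4,7}: Z {1,2,4,5,6,7}->{1,2,4}; W {3,5,7}->{3,5}; V {1,2,3,4,7}->{4,7}
Constraint 3 (V != W) on D(V)={4,7} D(W)={3,5}: no change
So after constraint 3: D(V)={4,7}, size = 2

Answer: 2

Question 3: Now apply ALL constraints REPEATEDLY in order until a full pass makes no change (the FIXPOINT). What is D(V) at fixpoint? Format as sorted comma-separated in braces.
Answer: {4,7}

Derivation:
pass 0 (initial): D(V)={1,2,3,4,7}
pass 1: V {1,2,3,4,7}->{4,7}; W {3,5,7}->{3,5}; Z {1,2,4,5,6,7}->{1,2,4}
pass 2: no change
Fixpoint after 2 passes: D(V) = {4,7}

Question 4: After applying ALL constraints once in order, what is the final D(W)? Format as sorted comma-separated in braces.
Answer: {3,5}

Derivation:
Constraint 1 (Z != W) on D(Z)={1,2,4,5,6,7} D(W)={3,5,7}: no change
Constraint 2 (Z + W = V) on D(Z)={1,2,4,5,6,7} D(W)={3,5,7} D(V)={1,2,3,4,7}: Z {1,2,4,5,6,7}->{1,2,4}; W {3,5,7}->{3,5}; V {1,2,3,4,7}->{4,7}
Constraint 3 (V != W) on D(V)={4,7} D(W)={3,5}: no change
So after all 3 constraints: D(W) = {3,5}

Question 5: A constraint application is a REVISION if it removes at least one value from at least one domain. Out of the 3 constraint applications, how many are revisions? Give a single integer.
Constraint 1 (Z != W) on D(Z)={1,2,4,5,6,7} D(W)={3,5,7}: no change => not a revision
Constraint 2 (Z + W = V) on D(Z)={1,2,4,5,6,7} D(W)={3,5,7} D(V)={1,2,3,4,7}: Z {1,2,4,5,6,7}->{1,2,4}; W {3,5,7}->{3,5}; V {1,2,3,4,7}->{4,7} => REVISION
Constraint 3 (V != W) on D(V)={4,7} D(W)={3,5}: no change => not a revision
Total revisions = 1

Answer: 1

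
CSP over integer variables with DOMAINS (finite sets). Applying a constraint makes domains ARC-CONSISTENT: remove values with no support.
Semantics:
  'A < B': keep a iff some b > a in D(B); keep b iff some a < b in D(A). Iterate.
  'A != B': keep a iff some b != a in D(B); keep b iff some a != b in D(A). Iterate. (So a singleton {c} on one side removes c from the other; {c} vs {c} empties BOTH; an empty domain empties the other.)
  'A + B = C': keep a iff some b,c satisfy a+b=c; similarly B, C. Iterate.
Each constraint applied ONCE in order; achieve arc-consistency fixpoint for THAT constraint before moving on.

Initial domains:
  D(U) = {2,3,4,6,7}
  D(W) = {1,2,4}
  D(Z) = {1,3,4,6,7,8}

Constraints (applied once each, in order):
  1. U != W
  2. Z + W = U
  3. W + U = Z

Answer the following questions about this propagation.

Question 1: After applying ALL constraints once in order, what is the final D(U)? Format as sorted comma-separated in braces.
Answer: {2,3,4}

Derivation:
Constraint 1 (U != W) on D(U)={2,3,4,6,7} D(W)={1,2,4}: no change
Constraint 2 (Z + W = U) on D(Z)={1,3,4,6,7,8} D(W)={1,2,4} D(U)={2,3,4,6,7}: Z {1,3,4,6,7,8}->{1,3,4,6}
Constraint 3 (W + U = Z) on D(W)={1,2,4} D(U)={2,3,4,6,7} D(Z)={1,3,4,6}: U {2,3,4,6,7}->{2,3,4}; Z {1,3,4,6}->{3,4,6}
So after all 3 constraints: D(U) = {2,3,4}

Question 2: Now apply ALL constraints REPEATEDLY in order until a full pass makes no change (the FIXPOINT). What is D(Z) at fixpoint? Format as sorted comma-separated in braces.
pass 0 (initial): D(Z)={1,3,4,6,7,8}
pass 1: U {2,3,4,6,7}->{2,3,4}; Z {1,3,4,6,7,8}->{3,4,6}
pass 2: U {2,3,4}->{}; W {1,2,4}->{}; Z {3,4,6}->{}
pass 3: no change
Fixpoint after 3 passes: D(Z) = {}

Answer: {}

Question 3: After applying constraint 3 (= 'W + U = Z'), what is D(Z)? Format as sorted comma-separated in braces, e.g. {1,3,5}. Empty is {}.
Constraint 1 (U != W) on D(U)={2,3,4,6,7} D(W)={1,2,4}: no change
Constraint 2 (Z + W = U) on D(Z)={1,3,4,6,7,8} D(W)={1,2,4} D(U)={2,3,4,6,7}: Z {1,3,4,6,7,8}->{1,3,4,6}
Constraint 3 (W + U = Z) on D(W)={1,2,4} D(U)={2,3,4,6,7} D(Z)={1,3,4,6}: U {2,3,4,6,7}->{2,3,4}; Z {1,3,4,6}->{3,4,6}
So after constraint 3: D(Z) = {3,4,6}

Answer: {3,4,6}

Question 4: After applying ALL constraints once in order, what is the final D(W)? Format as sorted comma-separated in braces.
Constraint 1 (U != W) on D(U)={2,3,4,6,7} D(W)={1,2,4}: no change
Constraint 2 (Z + W = U) on D(Z)={1,3,4,6,7,8} D(W)={1,2,4} D(U)={2,3,4,6,7}: Z {1,3,4,6,7,8}->{1,3,4,6}
Constraint 3 (W + U = Z) on D(W)={1,2,4} D(U)={2,3,4,6,7} D(Z)={1,3,4,6}: U {2,3,4,6,7}->{2,3,4}; Z {1,3,4,6}->{3,4,6}
So after all 3 constraints: D(W) = {1,2,4}

Answer: {1,2,4}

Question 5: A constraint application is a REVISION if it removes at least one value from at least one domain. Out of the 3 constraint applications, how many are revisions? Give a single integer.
Answer: 2

Derivation:
Constraint 1 (U != W) on D(U)={2,3,4,6,7} D(W)={1,2,4}: no change => not a revision
Constraint 2 (Z + W = U) on D(Z)={1,3,4,6,7,8} D(W)={1,2,4} D(U)={2,3,4,6,7}: Z {1,3,4,6,7,8}->{1,3,4,6} => REVISION
Constraint 3 (W + U = Z) on D(W)={1,2,4} D(U)={2,3,4,6,7} D(Z)={1,3,4,6}: U {2,3,4,6,7}->{2,3,4}; Z {1,3,4,6}->{3,4,6} => REVISION
Total revisions = 2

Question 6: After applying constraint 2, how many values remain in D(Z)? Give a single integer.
Constraint 1 (U != W) on D(U)={2,3,4,6,7} D(W)={1,2,4}: no change
Constraint 2 (Z + W = U) on D(Z)={1,3,4,6,7,8} D(W)={1,2,4} D(U)={2,3,4,6,7}: Z {1,3,4,6,7,8}->{1,3,4,6}
So after constraint 2: D(Z)={1,3,4,6}, size = 4

Answer: 4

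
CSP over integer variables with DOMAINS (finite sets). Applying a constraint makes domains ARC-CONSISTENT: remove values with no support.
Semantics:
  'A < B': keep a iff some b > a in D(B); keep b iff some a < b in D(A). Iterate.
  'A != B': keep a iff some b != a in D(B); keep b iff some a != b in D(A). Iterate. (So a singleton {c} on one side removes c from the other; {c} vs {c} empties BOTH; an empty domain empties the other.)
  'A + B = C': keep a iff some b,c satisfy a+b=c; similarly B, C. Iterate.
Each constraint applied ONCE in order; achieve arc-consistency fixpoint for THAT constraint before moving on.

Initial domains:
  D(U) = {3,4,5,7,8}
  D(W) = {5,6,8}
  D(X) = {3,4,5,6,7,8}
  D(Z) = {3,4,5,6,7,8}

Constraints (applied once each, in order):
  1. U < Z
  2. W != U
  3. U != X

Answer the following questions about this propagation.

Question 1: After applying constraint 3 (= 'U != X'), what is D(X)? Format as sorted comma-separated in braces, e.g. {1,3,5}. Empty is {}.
Answer: {3,4,5,6,7,8}

Derivation:
Constraint 1 (U < Z) on D(U)={3,4,5,7,8} D(Z)={3,4,5,6,7,8}: U {3,4,5,7,8}->{3,4,5,7}; Z {3,4,5,6,7,8}->{4,5,6,7,8}
Constraint 2 (W != U) on D(W)={5,6,8} D(U)={3,4,5,7}: no change
Constraint 3 (U != X) on D(U)={3,4,5,7} D(X)={3,4,5,6,7,8}: no change
So after constraint 3: D(X) = {3,4,5,6,7,8}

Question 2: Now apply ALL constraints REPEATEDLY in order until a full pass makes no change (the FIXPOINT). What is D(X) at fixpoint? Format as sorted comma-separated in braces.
pass 0 (initial): D(X)={3,4,5,6,7,8}
pass 1: U {3,4,5,7,8}->{3,4,5,7}; Z {3,4,5,6,7,8}->{4,5,6,7,8}
pass 2: no change
Fixpoint after 2 passes: D(X) = {3,4,5,6,7,8}

Answer: {3,4,5,6,7,8}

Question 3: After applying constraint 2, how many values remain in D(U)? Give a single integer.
Constraint 1 (U < Z) on D(U)={3,4,5,7,8} D(Z)={3,4,5,6,7,8}: U {3,4,5,7,8}->{3,4,5,7}; Z {3,4,5,6,7,8}->{4,5,6,7,8}
Constraint 2 (W != U) on D(W)={5,6,8} D(U)={3,4,5,7}: no change
So after constraint 2: D(U)={3,4,5,7}, size = 4

Answer: 4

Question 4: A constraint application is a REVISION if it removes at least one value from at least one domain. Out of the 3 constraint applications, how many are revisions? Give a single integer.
Constraint 1 (U < Z) on D(U)={3,4,5,7,8} D(Z)={3,4,5,6,7,8}: U {3,4,5,7,8}->{3,4,5,7}; Z {3,4,5,6,7,8}->{4,5,6,7,8} => REVISION
Constraint 2 (W != U) on D(W)={5,6,8} D(U)={3,4,5,7}: no change => not a revision
Constraint 3 (U != X) on D(U)={3,4,5,7} D(X)={3,4,5,6,7,8}: no change => not a revision
Total revisions = 1

Answer: 1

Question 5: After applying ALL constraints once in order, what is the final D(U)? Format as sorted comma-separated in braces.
Answer: {3,4,5,7}

Derivation:
Constraint 1 (U < Z) on D(U)={3,4,5,7,8} D(Z)={3,4,5,6,7,8}: U {3,4,5,7,8}->{3,4,5,7}; Z {3,4,5,6,7,8}->{4,5,6,7,8}
Constraint 2 (W != U) on D(W)={5,6,8} D(U)={3,4,5,7}: no change
Constraint 3 (U != X) on D(U)={3,4,5,7} D(X)={3,4,5,6,7,8}: no change
So after all 3 constraints: D(U) = {3,4,5,7}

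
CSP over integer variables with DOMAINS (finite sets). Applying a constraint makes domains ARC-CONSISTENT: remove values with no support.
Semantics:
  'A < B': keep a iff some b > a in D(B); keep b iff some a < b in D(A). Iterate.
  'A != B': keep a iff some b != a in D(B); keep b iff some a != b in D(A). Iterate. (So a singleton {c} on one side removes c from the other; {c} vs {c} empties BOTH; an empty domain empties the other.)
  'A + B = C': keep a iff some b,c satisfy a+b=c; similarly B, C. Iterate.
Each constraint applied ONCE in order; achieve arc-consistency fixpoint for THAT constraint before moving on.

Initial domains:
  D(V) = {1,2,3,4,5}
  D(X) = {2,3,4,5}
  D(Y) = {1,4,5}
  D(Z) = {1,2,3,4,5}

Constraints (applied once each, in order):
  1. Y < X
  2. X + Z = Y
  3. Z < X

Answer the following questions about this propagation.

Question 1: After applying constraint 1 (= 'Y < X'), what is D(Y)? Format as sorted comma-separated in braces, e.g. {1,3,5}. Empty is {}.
Constraint 1 (Y < X) on D(Y)={1,4,5} D(X)={2,3,4,5}: Y {1,4,5}->{1,4}
So after constraint 1: D(Y) = {1,4}

Answer: {1,4}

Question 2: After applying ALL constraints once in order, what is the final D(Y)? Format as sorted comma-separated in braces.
Constraint 1 (Y < X) on D(Y)={1,4,5} D(X)={2,3,4,5}: Y {1,4,5}->{1,4}
Constraint 2 (X + Z = Y) on D(X)={2,3,4,5} D(Z)={1,2,3,4,5} D(Y)={1,4}: X {2,3,4,5}->{2,3}; Z {1,2,3,4,5}->{1,2}; Y {1,4}->{4}
Constraint 3 (Z < X) on D(Z)={1,2} D(X)={2,3}: no change
So after all 3 constraints: D(Y) = {4}

Answer: {4}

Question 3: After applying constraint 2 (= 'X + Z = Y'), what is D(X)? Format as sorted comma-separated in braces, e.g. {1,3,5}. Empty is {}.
Constraint 1 (Y < X) on D(Y)={1,4,5} D(X)={2,3,4,5}: Y {1,4,5}->{1,4}
Constraint 2 (X + Z = Y) on D(X)={2,3,4,5} D(Z)={1,2,3,4,5} D(Y)={1,4}: X {2,3,4,5}->{2,3}; Z {1,2,3,4,5}->{1,2}; Y {1,4}->{4}
So after constraint 2: D(X) = {2,3}

Answer: {2,3}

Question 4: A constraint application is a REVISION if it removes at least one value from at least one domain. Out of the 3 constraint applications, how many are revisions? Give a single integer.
Answer: 2

Derivation:
Constraint 1 (Y < X) on D(Y)={1,4,5} D(X)={2,3,4,5}: Y {1,4,5}->{1,4} => REVISION
Constraint 2 (X + Z = Y) on D(X)={2,3,4,5} D(Z)={1,2,3,4,5} D(Y)={1,4}: X {2,3,4,5}->{2,3}; Z {1,2,3,4,5}->{1,2}; Y {1,4}->{4} => REVISION
Constraint 3 (Z < X) on D(Z)={1,2} D(X)={2,3}: no change => not a revision
Total revisions = 2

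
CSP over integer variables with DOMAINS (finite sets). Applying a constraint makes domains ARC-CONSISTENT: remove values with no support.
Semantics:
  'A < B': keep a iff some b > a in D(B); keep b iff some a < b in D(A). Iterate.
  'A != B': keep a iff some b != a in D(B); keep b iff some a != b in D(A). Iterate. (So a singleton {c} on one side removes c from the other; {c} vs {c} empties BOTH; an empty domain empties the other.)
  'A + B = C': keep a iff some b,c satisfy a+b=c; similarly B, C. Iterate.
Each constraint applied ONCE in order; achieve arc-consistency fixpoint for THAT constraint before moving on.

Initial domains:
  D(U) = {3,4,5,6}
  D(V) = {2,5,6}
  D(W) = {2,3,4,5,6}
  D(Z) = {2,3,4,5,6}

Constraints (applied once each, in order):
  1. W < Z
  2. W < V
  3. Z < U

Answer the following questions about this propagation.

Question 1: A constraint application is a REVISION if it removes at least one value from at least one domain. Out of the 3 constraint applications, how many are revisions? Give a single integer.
Constraint 1 (W < Z) on D(W)={2,3,4,5,6} D(Z)={2,3,4,5,6}: W {2,3,4,5,6}->{2,3,4,5}; Z {2,3,4,5,6}->{3,4,5,6} => REVISION
Constraint 2 (W < V) on D(W)={2,3,4,5} D(V)={2,5,6}: V {2,5,6}->{5,6} => REVISION
Constraint 3 (Z < U) on D(Z)={3,4,5,6} D(U)={3,4,5,6}: Z {3,4,5,6}->{3,4,5}; U {3,4,5,6}->{4,5,6} => REVISION
Total revisions = 3

Answer: 3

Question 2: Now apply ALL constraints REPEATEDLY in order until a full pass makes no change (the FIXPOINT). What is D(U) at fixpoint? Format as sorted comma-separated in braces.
Answer: {4,5,6}

Derivation:
pass 0 (initial): D(U)={3,4,5,6}
pass 1: U {3,4,5,6}->{4,5,6}; V {2,5,6}->{5,6}; W {2,3,4,5,6}->{2,3,4,5}; Z {2,3,4,5,6}->{3,4,5}
pass 2: W {2,3,4,5}->{2,3,4}
pass 3: no change
Fixpoint after 3 passes: D(U) = {4,5,6}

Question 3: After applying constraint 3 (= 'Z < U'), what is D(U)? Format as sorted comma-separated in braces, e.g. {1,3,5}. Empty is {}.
Constraint 1 (W < Z) on D(W)={2,3,4,5,6} D(Z)={2,3,4,5,6}: W {2,3,4,5,6}->{2,3,4,5}; Z {2,3,4,5,6}->{3,4,5,6}
Constraint 2 (W < V) on D(W)={2,3,4,5} D(V)={2,5,6}: V {2,5,6}->{5,6}
Constraint 3 (Z < U) on D(Z)={3,4,5,6} D(U)={3,4,5,6}: Z {3,4,5,6}->{3,4,5}; U {3,4,5,6}->{4,5,6}
So after constraint 3: D(U) = {4,5,6}

Answer: {4,5,6}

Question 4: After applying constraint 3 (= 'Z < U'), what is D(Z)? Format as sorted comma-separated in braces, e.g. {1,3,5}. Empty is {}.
Constraint 1 (W < Z) on D(W)={2,3,4,5,6} D(Z)={2,3,4,5,6}: W {2,3,4,5,6}->{2,3,4,5}; Z {2,3,4,5,6}->{3,4,5,6}
Constraint 2 (W < V) on D(W)={2,3,4,5} D(V)={2,5,6}: V {2,5,6}->{5,6}
Constraint 3 (Z < U) on D(Z)={3,4,5,6} D(U)={3,4,5,6}: Z {3,4,5,6}->{3,4,5}; U {3,4,5,6}->{4,5,6}
So after constraint 3: D(Z) = {3,4,5}

Answer: {3,4,5}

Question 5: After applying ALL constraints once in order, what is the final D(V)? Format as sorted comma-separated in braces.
Constraint 1 (W < Z) on D(W)={2,3,4,5,6} D(Z)={2,3,4,5,6}: W {2,3,4,5,6}->{2,3,4,5}; Z {2,3,4,5,6}->{3,4,5,6}
Constraint 2 (W < V) on D(W)={2,3,4,5} D(V)={2,5,6}: V {2,5,6}->{5,6}
Constraint 3 (Z < U) on D(Z)={3,4,5,6} D(U)={3,4,5,6}: Z {3,4,5,6}->{3,4,5}; U {3,4,5,6}->{4,5,6}
So after all 3 constraints: D(V) = {5,6}

Answer: {5,6}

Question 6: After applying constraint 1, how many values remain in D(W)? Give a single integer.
Constraint 1 (W < Z) on D(W)={2,3,4,5,6} D(Z)={2,3,4,5,6}: W {2,3,4,5,6}->{2,3,4,5}; Z {2,3,4,5,6}->{3,4,5,6}
So after constraint 1: D(W)={2,3,4,5}, size = 4

Answer: 4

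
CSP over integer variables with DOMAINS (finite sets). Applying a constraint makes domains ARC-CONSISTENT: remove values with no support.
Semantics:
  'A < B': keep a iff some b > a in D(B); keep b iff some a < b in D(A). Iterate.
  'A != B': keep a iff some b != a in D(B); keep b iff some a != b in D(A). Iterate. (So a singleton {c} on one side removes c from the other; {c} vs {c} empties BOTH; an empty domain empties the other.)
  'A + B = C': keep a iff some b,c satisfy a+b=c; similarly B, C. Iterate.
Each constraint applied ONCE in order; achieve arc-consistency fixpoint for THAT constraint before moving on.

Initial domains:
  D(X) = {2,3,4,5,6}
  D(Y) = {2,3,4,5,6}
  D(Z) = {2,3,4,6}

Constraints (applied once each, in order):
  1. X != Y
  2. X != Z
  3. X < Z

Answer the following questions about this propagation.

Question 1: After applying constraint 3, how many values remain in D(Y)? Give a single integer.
Answer: 5

Derivation:
Constraint 1 (X != Y) on D(X)={2,3,4,5,6} D(Y)={2,3,4,5,6}: no change
Constraint 2 (X != Z) on D(X)={2,3,4,5,6} D(Z)={2,3,4,6}: no change
Constraint 3 (X < Z) on D(X)={2,3,4,5,6} D(Z)={2,3,4,6}: X {2,3,4,5,6}->{2,3,4,5}; Z {2,3,4,6}->{3,4,6}
So after constraint 3: D(Y)={2,3,4,5,6}, size = 5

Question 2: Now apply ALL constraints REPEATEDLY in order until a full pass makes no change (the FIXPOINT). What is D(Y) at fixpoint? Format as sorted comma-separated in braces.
pass 0 (initial): D(Y)={2,3,4,5,6}
pass 1: X {2,3,4,5,6}->{2,3,4,5}; Z {2,3,4,6}->{3,4,6}
pass 2: no change
Fixpoint after 2 passes: D(Y) = {2,3,4,5,6}

Answer: {2,3,4,5,6}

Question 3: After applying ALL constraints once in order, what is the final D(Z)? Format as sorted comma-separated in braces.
Answer: {3,4,6}

Derivation:
Constraint 1 (X != Y) on D(X)={2,3,4,5,6} D(Y)={2,3,4,5,6}: no change
Constraint 2 (X != Z) on D(X)={2,3,4,5,6} D(Z)={2,3,4,6}: no change
Constraint 3 (X < Z) on D(X)={2,3,4,5,6} D(Z)={2,3,4,6}: X {2,3,4,5,6}->{2,3,4,5}; Z {2,3,4,6}->{3,4,6}
So after all 3 constraints: D(Z) = {3,4,6}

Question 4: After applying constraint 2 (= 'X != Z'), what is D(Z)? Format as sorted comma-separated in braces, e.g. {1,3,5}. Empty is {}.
Answer: {2,3,4,6}

Derivation:
Constraint 1 (X != Y) on D(X)={2,3,4,5,6} D(Y)={2,3,4,5,6}: no change
Constraint 2 (X != Z) on D(X)={2,3,4,5,6} D(Z)={2,3,4,6}: no change
So after constraint 2: D(Z) = {2,3,4,6}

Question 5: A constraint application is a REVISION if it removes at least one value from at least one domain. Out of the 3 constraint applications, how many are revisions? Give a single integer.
Answer: 1

Derivation:
Constraint 1 (X != Y) on D(X)={2,3,4,5,6} D(Y)={2,3,4,5,6}: no change => not a revision
Constraint 2 (X != Z) on D(X)={2,3,4,5,6} D(Z)={2,3,4,6}: no change => not a revision
Constraint 3 (X < Z) on D(X)={2,3,4,5,6} D(Z)={2,3,4,6}: X {2,3,4,5,6}->{2,3,4,5}; Z {2,3,4,6}->{3,4,6} => REVISION
Total revisions = 1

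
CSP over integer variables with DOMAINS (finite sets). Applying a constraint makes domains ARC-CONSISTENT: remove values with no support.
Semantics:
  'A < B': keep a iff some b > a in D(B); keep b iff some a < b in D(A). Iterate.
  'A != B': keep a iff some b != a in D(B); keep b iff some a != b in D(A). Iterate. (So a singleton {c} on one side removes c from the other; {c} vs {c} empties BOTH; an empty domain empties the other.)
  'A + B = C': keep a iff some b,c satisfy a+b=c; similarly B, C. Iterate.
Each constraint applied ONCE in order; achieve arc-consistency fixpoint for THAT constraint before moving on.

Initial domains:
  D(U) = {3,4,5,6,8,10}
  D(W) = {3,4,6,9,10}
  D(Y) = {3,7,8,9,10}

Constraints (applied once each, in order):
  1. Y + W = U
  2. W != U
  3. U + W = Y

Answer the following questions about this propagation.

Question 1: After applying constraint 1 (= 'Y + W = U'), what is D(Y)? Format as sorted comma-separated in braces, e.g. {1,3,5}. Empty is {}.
Answer: {3,7}

Derivation:
Constraint 1 (Y + W = U) on D(Y)={3,7,8,9,10} D(W)={3,4,6,9,10} D(U)={3,4,5,6,8,10}: Y {3,7,8,9,10}->{3,7}; W {3,4,6,9,10}->{3}; U {3,4,5,6,8,10}->{6,10}
So after constraint 1: D(Y) = {3,7}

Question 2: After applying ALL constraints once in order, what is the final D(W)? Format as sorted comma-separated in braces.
Constraint 1 (Y + W = U) on D(Y)={3,7,8,9,10} D(W)={3,4,6,9,10} D(U)={3,4,5,6,8,10}: Y {3,7,8,9,10}->{3,7}; W {3,4,6,9,10}->{3}; U {3,4,5,6,8,10}->{6,10}
Constraint 2 (W != U) on D(W)={3} D(U)={6,10}: no change
Constraint 3 (U + W = Y) on D(U)={6,10} D(W)={3} D(Y)={3,7}: U {6,10}->{}; W {3}->{}; Y {3,7}->{}
So after all 3 constraints: D(W) = {}

Answer: {}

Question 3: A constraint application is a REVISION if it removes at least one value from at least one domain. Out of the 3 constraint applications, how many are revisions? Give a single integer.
Constraint 1 (Y + W = U) on D(Y)={3,7,8,9,10} D(W)={3,4,6,9,10} D(U)={3,4,5,6,8,10}: Y {3,7,8,9,10}->{3,7}; W {3,4,6,9,10}->{3}; U {3,4,5,6,8,10}->{6,10} => REVISION
Constraint 2 (W != U) on D(W)={3} D(U)={6,10}: no change => not a revision
Constraint 3 (U + W = Y) on D(U)={6,10} D(W)={3} D(Y)={3,7}: U {6,10}->{}; W {3}->{}; Y {3,7}->{} => REVISION
Total revisions = 2

Answer: 2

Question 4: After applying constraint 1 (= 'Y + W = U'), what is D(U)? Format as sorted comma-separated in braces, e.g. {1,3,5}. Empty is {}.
Answer: {6,10}

Derivation:
Constraint 1 (Y + W = U) on D(Y)={3,7,8,9,10} D(W)={3,4,6,9,10} D(U)={3,4,5,6,8,10}: Y {3,7,8,9,10}->{3,7}; W {3,4,6,9,10}->{3}; U {3,4,5,6,8,10}->{6,10}
So after constraint 1: D(U) = {6,10}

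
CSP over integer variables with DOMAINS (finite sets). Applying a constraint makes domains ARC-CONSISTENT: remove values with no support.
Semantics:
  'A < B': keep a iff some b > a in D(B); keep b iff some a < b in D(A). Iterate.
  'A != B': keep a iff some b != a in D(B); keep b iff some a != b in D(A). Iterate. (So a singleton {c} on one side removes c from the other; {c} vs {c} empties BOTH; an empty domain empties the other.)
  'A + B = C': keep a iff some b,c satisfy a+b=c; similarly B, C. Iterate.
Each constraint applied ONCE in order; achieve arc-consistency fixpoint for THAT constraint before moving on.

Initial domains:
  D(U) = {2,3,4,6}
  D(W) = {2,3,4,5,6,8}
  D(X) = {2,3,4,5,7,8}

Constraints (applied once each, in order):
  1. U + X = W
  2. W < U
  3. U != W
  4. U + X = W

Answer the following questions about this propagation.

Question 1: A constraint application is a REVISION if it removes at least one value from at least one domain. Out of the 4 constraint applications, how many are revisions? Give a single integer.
Constraint 1 (U + X = W) on D(U)={2,3,4,6} D(X)={2,3,4,5,7,8} D(W)={2,3,4,5,6,8}: X {2,3,4,5,7,8}->{2,3,4,5}; W {2,3,4,5,6,8}->{4,5,6,8} => REVISION
Constraint 2 (W < U) on D(W)={4,5,6,8} D(U)={2,3,4,6}: W {4,5,6,8}->{4,5}; U {2,3,4,6}->{6} => REVISION
Constraint 3 (U != W) on D(U)={6} D(W)={4,5}: no change => not a revision
Constraint 4 (U + X = W) on D(U)={6} D(X)={2,3,4,5} D(W)={4,5}: U {6}->{}; X {2,3,4,5}->{}; W {4,5}->{} => REVISION
Total revisions = 3

Answer: 3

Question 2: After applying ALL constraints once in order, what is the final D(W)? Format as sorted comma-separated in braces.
Constraint 1 (U + X = W) on D(U)={2,3,4,6} D(X)={2,3,4,5,7,8} D(W)={2,3,4,5,6,8}: X {2,3,4,5,7,8}->{2,3,4,5}; W {2,3,4,5,6,8}->{4,5,6,8}
Constraint 2 (W < U) on D(W)={4,5,6,8} D(U)={2,3,4,6}: W {4,5,6,8}->{4,5}; U {2,3,4,6}->{6}
Constraint 3 (U != W) on D(U)={6} D(W)={4,5}: no change
Constraint 4 (U + X = W) on D(U)={6} D(X)={2,3,4,5} D(W)={4,5}: U {6}->{}; X {2,3,4,5}->{}; W {4,5}->{}
So after all 4 constraints: D(W) = {}

Answer: {}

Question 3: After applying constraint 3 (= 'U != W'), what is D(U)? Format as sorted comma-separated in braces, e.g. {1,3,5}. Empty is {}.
Answer: {6}

Derivation:
Constraint 1 (U + X = W) on D(U)={2,3,4,6} D(X)={2,3,4,5,7,8} D(W)={2,3,4,5,6,8}: X {2,3,4,5,7,8}->{2,3,4,5}; W {2,3,4,5,6,8}->{4,5,6,8}
Constraint 2 (W < U) on D(W)={4,5,6,8} D(U)={2,3,4,6}: W {4,5,6,8}->{4,5}; U {2,3,4,6}->{6}
Constraint 3 (U != W) on D(U)={6} D(W)={4,5}: no change
So after constraint 3: D(U) = {6}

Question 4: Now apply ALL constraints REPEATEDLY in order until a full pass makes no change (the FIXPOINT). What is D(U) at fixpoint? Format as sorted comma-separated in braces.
Answer: {}

Derivation:
pass 0 (initial): D(U)={2,3,4,6}
pass 1: U {2,3,4,6}->{}; W {2,3,4,5,6,8}->{}; X {2,3,4,5,7,8}->{}
pass 2: no change
Fixpoint after 2 passes: D(U) = {}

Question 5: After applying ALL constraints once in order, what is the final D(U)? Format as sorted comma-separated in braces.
Constraint 1 (U + X = W) on D(U)={2,3,4,6} D(X)={2,3,4,5,7,8} D(W)={2,3,4,5,6,8}: X {2,3,4,5,7,8}->{2,3,4,5}; W {2,3,4,5,6,8}->{4,5,6,8}
Constraint 2 (W < U) on D(W)={4,5,6,8} D(U)={2,3,4,6}: W {4,5,6,8}->{4,5}; U {2,3,4,6}->{6}
Constraint 3 (U != W) on D(U)={6} D(W)={4,5}: no change
Constraint 4 (U + X = W) on D(U)={6} D(X)={2,3,4,5} D(W)={4,5}: U {6}->{}; X {2,3,4,5}->{}; W {4,5}->{}
So after all 4 constraints: D(U) = {}

Answer: {}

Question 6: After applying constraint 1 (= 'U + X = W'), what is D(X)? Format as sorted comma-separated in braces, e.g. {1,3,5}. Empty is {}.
Answer: {2,3,4,5}

Derivation:
Constraint 1 (U + X = W) on D(U)={2,3,4,6} D(X)={2,3,4,5,7,8} D(W)={2,3,4,5,6,8}: X {2,3,4,5,7,8}->{2,3,4,5}; W {2,3,4,5,6,8}->{4,5,6,8}
So after constraint 1: D(X) = {2,3,4,5}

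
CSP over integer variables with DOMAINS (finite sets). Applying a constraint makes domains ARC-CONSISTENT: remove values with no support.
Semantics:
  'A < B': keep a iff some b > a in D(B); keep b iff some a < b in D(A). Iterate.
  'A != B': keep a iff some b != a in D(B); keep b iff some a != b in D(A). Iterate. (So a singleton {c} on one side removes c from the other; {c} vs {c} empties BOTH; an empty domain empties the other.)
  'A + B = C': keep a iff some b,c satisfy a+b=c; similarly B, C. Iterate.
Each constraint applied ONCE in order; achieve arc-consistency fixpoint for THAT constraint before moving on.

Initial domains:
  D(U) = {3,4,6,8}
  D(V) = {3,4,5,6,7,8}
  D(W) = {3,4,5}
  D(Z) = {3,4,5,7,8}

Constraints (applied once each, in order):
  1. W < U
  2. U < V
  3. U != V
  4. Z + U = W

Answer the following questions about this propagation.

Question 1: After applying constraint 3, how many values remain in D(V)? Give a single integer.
Constraint 1 (W < U) on D(W)={3,4,5} D(U)={3,4,6,8}: U {3,4,6,8}->{4,6,8}
Constraint 2 (U < V) on D(U)={4,6,8} D(V)={3,4,5,6,7,8}: U {4,6,8}->{4,6}; V {3,4,5,6,7,8}->{5,6,7,8}
Constraint 3 (U != V) on D(U)={4,6} D(V)={5,6,7,8}: no change
So after constraint 3: D(V)={5,6,7,8}, size = 4

Answer: 4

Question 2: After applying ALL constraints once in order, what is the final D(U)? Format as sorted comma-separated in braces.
Answer: {}

Derivation:
Constraint 1 (W < U) on D(W)={3,4,5} D(U)={3,4,6,8}: U {3,4,6,8}->{4,6,8}
Constraint 2 (U < V) on D(U)={4,6,8} D(V)={3,4,5,6,7,8}: U {4,6,8}->{4,6}; V {3,4,5,6,7,8}->{5,6,7,8}
Constraint 3 (U != V) on D(U)={4,6} D(V)={5,6,7,8}: no change
Constraint 4 (Z + U = W) on D(Z)={3,4,5,7,8} D(U)={4,6} D(W)={3,4,5}: Z {3,4,5,7,8}->{}; U {4,6}->{}; W {3,4,5}->{}
So after all 4 constraints: D(U) = {}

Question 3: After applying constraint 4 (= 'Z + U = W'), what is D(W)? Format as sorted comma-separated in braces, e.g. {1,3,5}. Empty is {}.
Answer: {}

Derivation:
Constraint 1 (W < U) on D(W)={3,4,5} D(U)={3,4,6,8}: U {3,4,6,8}->{4,6,8}
Constraint 2 (U < V) on D(U)={4,6,8} D(V)={3,4,5,6,7,8}: U {4,6,8}->{4,6}; V {3,4,5,6,7,8}->{5,6,7,8}
Constraint 3 (U != V) on D(U)={4,6} D(V)={5,6,7,8}: no change
Constraint 4 (Z + U = W) on D(Z)={3,4,5,7,8} D(U)={4,6} D(W)={3,4,5}: Z {3,4,5,7,8}->{}; U {4,6}->{}; W {3,4,5}->{}
So after constraint 4: D(W) = {}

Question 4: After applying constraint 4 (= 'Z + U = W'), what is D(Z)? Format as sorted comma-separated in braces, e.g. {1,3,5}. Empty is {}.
Answer: {}

Derivation:
Constraint 1 (W < U) on D(W)={3,4,5} D(U)={3,4,6,8}: U {3,4,6,8}->{4,6,8}
Constraint 2 (U < V) on D(U)={4,6,8} D(V)={3,4,5,6,7,8}: U {4,6,8}->{4,6}; V {3,4,5,6,7,8}->{5,6,7,8}
Constraint 3 (U != V) on D(U)={4,6} D(V)={5,6,7,8}: no change
Constraint 4 (Z + U = W) on D(Z)={3,4,5,7,8} D(U)={4,6} D(W)={3,4,5}: Z {3,4,5,7,8}->{}; U {4,6}->{}; W {3,4,5}->{}
So after constraint 4: D(Z) = {}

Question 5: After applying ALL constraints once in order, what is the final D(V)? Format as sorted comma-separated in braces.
Constraint 1 (W < U) on D(W)={3,4,5} D(U)={3,4,6,8}: U {3,4,6,8}->{4,6,8}
Constraint 2 (U < V) on D(U)={4,6,8} D(V)={3,4,5,6,7,8}: U {4,6,8}->{4,6}; V {3,4,5,6,7,8}->{5,6,7,8}
Constraint 3 (U != V) on D(U)={4,6} D(V)={5,6,7,8}: no change
Constraint 4 (Z + U = W) on D(Z)={3,4,5,7,8} D(U)={4,6} D(W)={3,4,5}: Z {3,4,5,7,8}->{}; U {4,6}->{}; W {3,4,5}->{}
So after all 4 constraints: D(V) = {5,6,7,8}

Answer: {5,6,7,8}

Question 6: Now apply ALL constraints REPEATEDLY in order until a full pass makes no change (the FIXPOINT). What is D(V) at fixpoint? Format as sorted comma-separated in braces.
pass 0 (initial): D(V)={3,4,5,6,7,8}
pass 1: U {3,4,6,8}->{}; V {3,4,5,6,7,8}->{5,6,7,8}; W {3,4,5}->{}; Z {3,4,5,7,8}->{}
pass 2: V {5,6,7,8}->{}
pass 3: no change
Fixpoint after 3 passes: D(V) = {}

Answer: {}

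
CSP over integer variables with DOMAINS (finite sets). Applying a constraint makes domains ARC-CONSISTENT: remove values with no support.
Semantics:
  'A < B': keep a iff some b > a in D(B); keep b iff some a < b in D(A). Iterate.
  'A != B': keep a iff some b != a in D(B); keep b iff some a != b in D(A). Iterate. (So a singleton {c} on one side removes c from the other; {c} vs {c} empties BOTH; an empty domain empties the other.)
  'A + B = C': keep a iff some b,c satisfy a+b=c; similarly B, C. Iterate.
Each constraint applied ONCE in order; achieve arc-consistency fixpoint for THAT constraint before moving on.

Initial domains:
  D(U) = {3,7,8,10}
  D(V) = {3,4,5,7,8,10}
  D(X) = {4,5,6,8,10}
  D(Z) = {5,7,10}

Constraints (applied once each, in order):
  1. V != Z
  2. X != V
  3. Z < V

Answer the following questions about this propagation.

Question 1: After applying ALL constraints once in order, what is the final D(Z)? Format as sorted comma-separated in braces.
Answer: {5,7}

Derivation:
Constraint 1 (V != Z) on D(V)={3,4,5,7,8,10} D(Z)={5,7,10}: no change
Constraint 2 (X != V) on D(X)={4,5,6,8,10} D(V)={3,4,5,7,8,10}: no change
Constraint 3 (Z < V) on D(Z)={5,7,10} D(V)={3,4,5,7,8,10}: Z {5,7,10}->{5,7}; V {3,4,5,7,8,10}->{7,8,10}
So after all 3 constraints: D(Z) = {5,7}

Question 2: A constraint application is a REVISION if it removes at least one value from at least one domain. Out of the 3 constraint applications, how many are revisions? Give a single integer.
Answer: 1

Derivation:
Constraint 1 (V != Z) on D(V)={3,4,5,7,8,10} D(Z)={5,7,10}: no change => not a revision
Constraint 2 (X != V) on D(X)={4,5,6,8,10} D(V)={3,4,5,7,8,10}: no change => not a revision
Constraint 3 (Z < V) on D(Z)={5,7,10} D(V)={3,4,5,7,8,10}: Z {5,7,10}->{5,7}; V {3,4,5,7,8,10}->{7,8,10} => REVISION
Total revisions = 1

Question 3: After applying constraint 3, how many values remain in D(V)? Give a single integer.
Answer: 3

Derivation:
Constraint 1 (V != Z) on D(V)={3,4,5,7,8,10} D(Z)={5,7,10}: no change
Constraint 2 (X != V) on D(X)={4,5,6,8,10} D(V)={3,4,5,7,8,10}: no change
Constraint 3 (Z < V) on D(Z)={5,7,10} D(V)={3,4,5,7,8,10}: Z {5,7,10}->{5,7}; V {3,4,5,7,8,10}->{7,8,10}
So after constraint 3: D(V)={7,8,10}, size = 3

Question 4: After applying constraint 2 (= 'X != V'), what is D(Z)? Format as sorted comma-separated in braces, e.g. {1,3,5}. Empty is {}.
Constraint 1 (V != Z) on D(V)={3,4,5,7,8,10} D(Z)={5,7,10}: no change
Constraint 2 (X != V) on D(X)={4,5,6,8,10} D(V)={3,4,5,7,8,10}: no change
So after constraint 2: D(Z) = {5,7,10}

Answer: {5,7,10}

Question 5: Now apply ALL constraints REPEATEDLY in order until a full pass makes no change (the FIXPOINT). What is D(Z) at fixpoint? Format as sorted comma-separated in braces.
Answer: {5,7}

Derivation:
pass 0 (initial): D(Z)={5,7,10}
pass 1: V {3,4,5,7,8,10}->{7,8,10}; Z {5,7,10}->{5,7}
pass 2: no change
Fixpoint after 2 passes: D(Z) = {5,7}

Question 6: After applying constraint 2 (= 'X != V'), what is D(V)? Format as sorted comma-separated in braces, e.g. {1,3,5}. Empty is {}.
Constraint 1 (V != Z) on D(V)={3,4,5,7,8,10} D(Z)={5,7,10}: no change
Constraint 2 (X != V) on D(X)={4,5,6,8,10} D(V)={3,4,5,7,8,10}: no change
So after constraint 2: D(V) = {3,4,5,7,8,10}

Answer: {3,4,5,7,8,10}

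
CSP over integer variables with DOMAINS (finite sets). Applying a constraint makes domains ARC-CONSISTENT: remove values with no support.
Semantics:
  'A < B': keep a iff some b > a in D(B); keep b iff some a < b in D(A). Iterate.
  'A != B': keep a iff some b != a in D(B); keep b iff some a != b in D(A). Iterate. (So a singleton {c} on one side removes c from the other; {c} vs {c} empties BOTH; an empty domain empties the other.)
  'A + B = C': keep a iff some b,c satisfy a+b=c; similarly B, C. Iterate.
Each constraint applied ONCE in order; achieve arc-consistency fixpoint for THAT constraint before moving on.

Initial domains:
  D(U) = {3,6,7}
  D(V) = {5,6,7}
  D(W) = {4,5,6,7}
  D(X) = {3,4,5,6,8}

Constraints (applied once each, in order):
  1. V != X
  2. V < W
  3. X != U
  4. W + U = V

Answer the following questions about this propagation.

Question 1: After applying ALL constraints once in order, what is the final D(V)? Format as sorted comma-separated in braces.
Constraint 1 (V != X) on D(V)={5,6,7} D(X)={3,4,5,6,8}: no change
Constraint 2 (V < W) on D(V)={5,6,7} D(W)={4,5,6,7}: V {5,6,7}->{5,6}; W {4,5,6,7}->{6,7}
Constraint 3 (X != U) on D(X)={3,4,5,6,8} D(U)={3,6,7}: no change
Constraint 4 (W + U = V) on D(W)={6,7} D(U)={3,6,7} D(V)={5,6}: W {6,7}->{}; U {3,6,7}->{}; V {5,6}->{}
So after all 4 constraints: D(V) = {}

Answer: {}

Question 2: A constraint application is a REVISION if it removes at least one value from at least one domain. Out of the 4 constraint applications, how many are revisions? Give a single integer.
Constraint 1 (V != X) on D(V)={5,6,7} D(X)={3,4,5,6,8}: no change => not a revision
Constraint 2 (V < W) on D(V)={5,6,7} D(W)={4,5,6,7}: V {5,6,7}->{5,6}; W {4,5,6,7}->{6,7} => REVISION
Constraint 3 (X != U) on D(X)={3,4,5,6,8} D(U)={3,6,7}: no change => not a revision
Constraint 4 (W + U = V) on D(W)={6,7} D(U)={3,6,7} D(V)={5,6}: W {6,7}->{}; U {3,6,7}->{}; V {5,6}->{} => REVISION
Total revisions = 2

Answer: 2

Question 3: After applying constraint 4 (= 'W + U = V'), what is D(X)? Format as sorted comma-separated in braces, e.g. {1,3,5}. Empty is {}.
Answer: {3,4,5,6,8}

Derivation:
Constraint 1 (V != X) on D(V)={5,6,7} D(X)={3,4,5,6,8}: no change
Constraint 2 (V < W) on D(V)={5,6,7} D(W)={4,5,6,7}: V {5,6,7}->{5,6}; W {4,5,6,7}->{6,7}
Constraint 3 (X != U) on D(X)={3,4,5,6,8} D(U)={3,6,7}: no change
Constraint 4 (W + U = V) on D(W)={6,7} D(U)={3,6,7} D(V)={5,6}: W {6,7}->{}; U {3,6,7}->{}; V {5,6}->{}
So after constraint 4: D(X) = {3,4,5,6,8}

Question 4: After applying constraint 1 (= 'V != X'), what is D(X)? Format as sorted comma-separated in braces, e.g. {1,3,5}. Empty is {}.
Constraint 1 (V != X) on D(V)={5,6,7} D(X)={3,4,5,6,8}: no change
So after constraint 1: D(X) = {3,4,5,6,8}

Answer: {3,4,5,6,8}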